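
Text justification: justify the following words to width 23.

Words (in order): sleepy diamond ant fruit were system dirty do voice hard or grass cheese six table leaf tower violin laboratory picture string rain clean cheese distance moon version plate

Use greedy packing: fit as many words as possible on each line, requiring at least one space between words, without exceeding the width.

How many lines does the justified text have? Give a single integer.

Line 1: ['sleepy', 'diamond', 'ant'] (min_width=18, slack=5)
Line 2: ['fruit', 'were', 'system', 'dirty'] (min_width=23, slack=0)
Line 3: ['do', 'voice', 'hard', 'or', 'grass'] (min_width=22, slack=1)
Line 4: ['cheese', 'six', 'table', 'leaf'] (min_width=21, slack=2)
Line 5: ['tower', 'violin', 'laboratory'] (min_width=23, slack=0)
Line 6: ['picture', 'string', 'rain'] (min_width=19, slack=4)
Line 7: ['clean', 'cheese', 'distance'] (min_width=21, slack=2)
Line 8: ['moon', 'version', 'plate'] (min_width=18, slack=5)
Total lines: 8

Answer: 8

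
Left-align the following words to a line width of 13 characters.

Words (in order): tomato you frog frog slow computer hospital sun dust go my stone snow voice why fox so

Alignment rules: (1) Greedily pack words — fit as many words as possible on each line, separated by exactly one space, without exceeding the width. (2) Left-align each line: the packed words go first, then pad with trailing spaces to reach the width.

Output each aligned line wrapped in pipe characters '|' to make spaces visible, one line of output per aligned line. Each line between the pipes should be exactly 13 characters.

Line 1: ['tomato', 'you'] (min_width=10, slack=3)
Line 2: ['frog', 'frog'] (min_width=9, slack=4)
Line 3: ['slow', 'computer'] (min_width=13, slack=0)
Line 4: ['hospital', 'sun'] (min_width=12, slack=1)
Line 5: ['dust', 'go', 'my'] (min_width=10, slack=3)
Line 6: ['stone', 'snow'] (min_width=10, slack=3)
Line 7: ['voice', 'why', 'fox'] (min_width=13, slack=0)
Line 8: ['so'] (min_width=2, slack=11)

Answer: |tomato you   |
|frog frog    |
|slow computer|
|hospital sun |
|dust go my   |
|stone snow   |
|voice why fox|
|so           |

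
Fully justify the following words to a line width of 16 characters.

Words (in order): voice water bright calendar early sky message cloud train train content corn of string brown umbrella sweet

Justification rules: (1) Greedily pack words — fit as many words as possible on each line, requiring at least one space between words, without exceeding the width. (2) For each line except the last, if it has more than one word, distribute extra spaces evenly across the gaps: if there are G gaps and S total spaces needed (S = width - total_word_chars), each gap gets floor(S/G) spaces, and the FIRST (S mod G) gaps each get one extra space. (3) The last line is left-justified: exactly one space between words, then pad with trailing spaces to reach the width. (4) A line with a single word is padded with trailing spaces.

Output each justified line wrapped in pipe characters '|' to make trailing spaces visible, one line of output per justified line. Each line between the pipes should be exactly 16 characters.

Line 1: ['voice', 'water'] (min_width=11, slack=5)
Line 2: ['bright', 'calendar'] (min_width=15, slack=1)
Line 3: ['early', 'sky'] (min_width=9, slack=7)
Line 4: ['message', 'cloud'] (min_width=13, slack=3)
Line 5: ['train', 'train'] (min_width=11, slack=5)
Line 6: ['content', 'corn', 'of'] (min_width=15, slack=1)
Line 7: ['string', 'brown'] (min_width=12, slack=4)
Line 8: ['umbrella', 'sweet'] (min_width=14, slack=2)

Answer: |voice      water|
|bright  calendar|
|early        sky|
|message    cloud|
|train      train|
|content  corn of|
|string     brown|
|umbrella sweet  |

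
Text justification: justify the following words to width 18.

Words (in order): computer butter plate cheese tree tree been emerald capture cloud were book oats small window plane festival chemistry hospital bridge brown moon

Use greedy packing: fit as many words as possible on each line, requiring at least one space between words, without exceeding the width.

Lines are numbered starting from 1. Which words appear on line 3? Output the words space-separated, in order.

Line 1: ['computer', 'butter'] (min_width=15, slack=3)
Line 2: ['plate', 'cheese', 'tree'] (min_width=17, slack=1)
Line 3: ['tree', 'been', 'emerald'] (min_width=17, slack=1)
Line 4: ['capture', 'cloud', 'were'] (min_width=18, slack=0)
Line 5: ['book', 'oats', 'small'] (min_width=15, slack=3)
Line 6: ['window', 'plane'] (min_width=12, slack=6)
Line 7: ['festival', 'chemistry'] (min_width=18, slack=0)
Line 8: ['hospital', 'bridge'] (min_width=15, slack=3)
Line 9: ['brown', 'moon'] (min_width=10, slack=8)

Answer: tree been emerald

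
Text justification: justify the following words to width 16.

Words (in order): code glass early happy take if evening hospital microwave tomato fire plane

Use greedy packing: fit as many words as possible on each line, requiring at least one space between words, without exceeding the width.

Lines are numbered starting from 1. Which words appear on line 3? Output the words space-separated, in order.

Answer: evening hospital

Derivation:
Line 1: ['code', 'glass', 'early'] (min_width=16, slack=0)
Line 2: ['happy', 'take', 'if'] (min_width=13, slack=3)
Line 3: ['evening', 'hospital'] (min_width=16, slack=0)
Line 4: ['microwave', 'tomato'] (min_width=16, slack=0)
Line 5: ['fire', 'plane'] (min_width=10, slack=6)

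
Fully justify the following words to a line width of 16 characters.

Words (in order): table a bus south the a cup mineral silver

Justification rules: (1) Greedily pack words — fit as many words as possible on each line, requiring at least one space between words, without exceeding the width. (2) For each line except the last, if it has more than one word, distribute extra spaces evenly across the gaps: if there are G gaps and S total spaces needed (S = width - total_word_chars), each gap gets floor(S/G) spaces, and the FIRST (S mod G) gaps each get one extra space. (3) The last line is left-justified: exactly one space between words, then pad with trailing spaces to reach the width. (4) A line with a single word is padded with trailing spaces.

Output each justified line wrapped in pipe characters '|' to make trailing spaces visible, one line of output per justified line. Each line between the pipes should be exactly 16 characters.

Answer: |table    a   bus|
|south  the a cup|
|mineral silver  |

Derivation:
Line 1: ['table', 'a', 'bus'] (min_width=11, slack=5)
Line 2: ['south', 'the', 'a', 'cup'] (min_width=15, slack=1)
Line 3: ['mineral', 'silver'] (min_width=14, slack=2)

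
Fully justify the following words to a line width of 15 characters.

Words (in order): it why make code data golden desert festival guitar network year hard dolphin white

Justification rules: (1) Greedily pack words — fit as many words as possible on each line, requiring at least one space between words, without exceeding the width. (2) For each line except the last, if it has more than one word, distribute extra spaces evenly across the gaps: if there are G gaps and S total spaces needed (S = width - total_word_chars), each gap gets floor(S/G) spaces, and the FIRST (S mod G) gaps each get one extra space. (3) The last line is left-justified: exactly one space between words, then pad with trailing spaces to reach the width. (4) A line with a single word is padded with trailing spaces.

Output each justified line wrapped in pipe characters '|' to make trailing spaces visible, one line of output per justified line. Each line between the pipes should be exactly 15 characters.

Line 1: ['it', 'why', 'make'] (min_width=11, slack=4)
Line 2: ['code', 'data'] (min_width=9, slack=6)
Line 3: ['golden', 'desert'] (min_width=13, slack=2)
Line 4: ['festival', 'guitar'] (min_width=15, slack=0)
Line 5: ['network', 'year'] (min_width=12, slack=3)
Line 6: ['hard', 'dolphin'] (min_width=12, slack=3)
Line 7: ['white'] (min_width=5, slack=10)

Answer: |it   why   make|
|code       data|
|golden   desert|
|festival guitar|
|network    year|
|hard    dolphin|
|white          |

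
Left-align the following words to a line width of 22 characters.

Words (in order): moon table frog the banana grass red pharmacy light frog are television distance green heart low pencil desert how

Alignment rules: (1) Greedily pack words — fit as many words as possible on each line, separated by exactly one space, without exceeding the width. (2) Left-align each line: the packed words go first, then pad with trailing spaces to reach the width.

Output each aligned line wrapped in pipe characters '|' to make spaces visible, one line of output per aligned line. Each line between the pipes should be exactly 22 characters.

Answer: |moon table frog the   |
|banana grass red      |
|pharmacy light frog   |
|are television        |
|distance green heart  |
|low pencil desert how |

Derivation:
Line 1: ['moon', 'table', 'frog', 'the'] (min_width=19, slack=3)
Line 2: ['banana', 'grass', 'red'] (min_width=16, slack=6)
Line 3: ['pharmacy', 'light', 'frog'] (min_width=19, slack=3)
Line 4: ['are', 'television'] (min_width=14, slack=8)
Line 5: ['distance', 'green', 'heart'] (min_width=20, slack=2)
Line 6: ['low', 'pencil', 'desert', 'how'] (min_width=21, slack=1)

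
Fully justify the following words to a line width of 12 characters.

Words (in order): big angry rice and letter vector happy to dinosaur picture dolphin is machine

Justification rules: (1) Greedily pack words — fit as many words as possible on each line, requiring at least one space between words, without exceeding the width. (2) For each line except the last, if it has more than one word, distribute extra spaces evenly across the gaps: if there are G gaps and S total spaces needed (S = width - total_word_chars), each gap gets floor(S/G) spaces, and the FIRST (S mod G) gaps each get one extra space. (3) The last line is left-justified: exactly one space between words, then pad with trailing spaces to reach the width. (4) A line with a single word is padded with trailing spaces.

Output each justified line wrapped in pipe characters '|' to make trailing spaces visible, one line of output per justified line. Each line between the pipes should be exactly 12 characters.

Line 1: ['big', 'angry'] (min_width=9, slack=3)
Line 2: ['rice', 'and'] (min_width=8, slack=4)
Line 3: ['letter'] (min_width=6, slack=6)
Line 4: ['vector', 'happy'] (min_width=12, slack=0)
Line 5: ['to', 'dinosaur'] (min_width=11, slack=1)
Line 6: ['picture'] (min_width=7, slack=5)
Line 7: ['dolphin', 'is'] (min_width=10, slack=2)
Line 8: ['machine'] (min_width=7, slack=5)

Answer: |big    angry|
|rice     and|
|letter      |
|vector happy|
|to  dinosaur|
|picture     |
|dolphin   is|
|machine     |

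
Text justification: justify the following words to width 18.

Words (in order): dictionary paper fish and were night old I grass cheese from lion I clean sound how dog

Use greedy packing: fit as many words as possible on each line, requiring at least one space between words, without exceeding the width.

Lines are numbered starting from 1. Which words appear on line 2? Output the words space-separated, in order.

Answer: fish and were

Derivation:
Line 1: ['dictionary', 'paper'] (min_width=16, slack=2)
Line 2: ['fish', 'and', 'were'] (min_width=13, slack=5)
Line 3: ['night', 'old', 'I', 'grass'] (min_width=17, slack=1)
Line 4: ['cheese', 'from', 'lion', 'I'] (min_width=18, slack=0)
Line 5: ['clean', 'sound', 'how'] (min_width=15, slack=3)
Line 6: ['dog'] (min_width=3, slack=15)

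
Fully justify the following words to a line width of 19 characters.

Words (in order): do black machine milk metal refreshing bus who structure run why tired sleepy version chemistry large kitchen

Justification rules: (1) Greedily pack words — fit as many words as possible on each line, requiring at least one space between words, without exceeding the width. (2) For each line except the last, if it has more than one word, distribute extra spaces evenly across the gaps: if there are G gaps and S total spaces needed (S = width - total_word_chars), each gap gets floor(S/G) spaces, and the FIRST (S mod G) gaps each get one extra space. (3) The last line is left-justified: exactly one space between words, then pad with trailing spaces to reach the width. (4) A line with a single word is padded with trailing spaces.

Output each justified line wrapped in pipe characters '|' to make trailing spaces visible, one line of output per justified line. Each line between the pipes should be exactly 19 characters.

Answer: |do   black  machine|
|milk          metal|
|refreshing  bus who|
|structure  run  why|
|tired        sleepy|
|version   chemistry|
|large kitchen      |

Derivation:
Line 1: ['do', 'black', 'machine'] (min_width=16, slack=3)
Line 2: ['milk', 'metal'] (min_width=10, slack=9)
Line 3: ['refreshing', 'bus', 'who'] (min_width=18, slack=1)
Line 4: ['structure', 'run', 'why'] (min_width=17, slack=2)
Line 5: ['tired', 'sleepy'] (min_width=12, slack=7)
Line 6: ['version', 'chemistry'] (min_width=17, slack=2)
Line 7: ['large', 'kitchen'] (min_width=13, slack=6)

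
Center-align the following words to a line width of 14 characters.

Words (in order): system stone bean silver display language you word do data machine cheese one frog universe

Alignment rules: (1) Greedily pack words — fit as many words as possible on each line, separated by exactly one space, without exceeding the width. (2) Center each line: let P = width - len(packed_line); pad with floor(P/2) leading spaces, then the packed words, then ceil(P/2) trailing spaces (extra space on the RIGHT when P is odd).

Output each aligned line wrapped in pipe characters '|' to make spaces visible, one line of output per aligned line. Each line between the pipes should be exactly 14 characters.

Answer: | system stone |
| bean silver  |
|   display    |
| language you |
| word do data |
|machine cheese|
|   one frog   |
|   universe   |

Derivation:
Line 1: ['system', 'stone'] (min_width=12, slack=2)
Line 2: ['bean', 'silver'] (min_width=11, slack=3)
Line 3: ['display'] (min_width=7, slack=7)
Line 4: ['language', 'you'] (min_width=12, slack=2)
Line 5: ['word', 'do', 'data'] (min_width=12, slack=2)
Line 6: ['machine', 'cheese'] (min_width=14, slack=0)
Line 7: ['one', 'frog'] (min_width=8, slack=6)
Line 8: ['universe'] (min_width=8, slack=6)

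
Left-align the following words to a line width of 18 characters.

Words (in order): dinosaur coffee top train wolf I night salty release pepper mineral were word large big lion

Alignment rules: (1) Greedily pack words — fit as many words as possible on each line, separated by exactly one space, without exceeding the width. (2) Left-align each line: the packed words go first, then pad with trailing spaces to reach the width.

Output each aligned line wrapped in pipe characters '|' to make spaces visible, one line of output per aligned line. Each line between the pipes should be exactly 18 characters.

Line 1: ['dinosaur', 'coffee'] (min_width=15, slack=3)
Line 2: ['top', 'train', 'wolf', 'I'] (min_width=16, slack=2)
Line 3: ['night', 'salty'] (min_width=11, slack=7)
Line 4: ['release', 'pepper'] (min_width=14, slack=4)
Line 5: ['mineral', 'were', 'word'] (min_width=17, slack=1)
Line 6: ['large', 'big', 'lion'] (min_width=14, slack=4)

Answer: |dinosaur coffee   |
|top train wolf I  |
|night salty       |
|release pepper    |
|mineral were word |
|large big lion    |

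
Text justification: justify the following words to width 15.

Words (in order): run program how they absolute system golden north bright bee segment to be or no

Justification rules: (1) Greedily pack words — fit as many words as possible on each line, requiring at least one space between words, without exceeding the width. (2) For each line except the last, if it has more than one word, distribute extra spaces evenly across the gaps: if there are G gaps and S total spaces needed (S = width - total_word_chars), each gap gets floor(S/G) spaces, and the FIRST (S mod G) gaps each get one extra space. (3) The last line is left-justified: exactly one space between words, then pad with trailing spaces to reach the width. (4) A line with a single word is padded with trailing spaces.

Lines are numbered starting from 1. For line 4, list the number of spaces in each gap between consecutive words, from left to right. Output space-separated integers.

Line 1: ['run', 'program', 'how'] (min_width=15, slack=0)
Line 2: ['they', 'absolute'] (min_width=13, slack=2)
Line 3: ['system', 'golden'] (min_width=13, slack=2)
Line 4: ['north', 'bright'] (min_width=12, slack=3)
Line 5: ['bee', 'segment', 'to'] (min_width=14, slack=1)
Line 6: ['be', 'or', 'no'] (min_width=8, slack=7)

Answer: 4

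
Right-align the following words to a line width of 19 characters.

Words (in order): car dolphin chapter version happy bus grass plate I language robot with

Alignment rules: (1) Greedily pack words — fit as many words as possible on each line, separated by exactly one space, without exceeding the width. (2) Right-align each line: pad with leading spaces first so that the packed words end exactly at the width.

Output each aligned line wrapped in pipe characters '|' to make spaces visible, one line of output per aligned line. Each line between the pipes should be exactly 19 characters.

Line 1: ['car', 'dolphin', 'chapter'] (min_width=19, slack=0)
Line 2: ['version', 'happy', 'bus'] (min_width=17, slack=2)
Line 3: ['grass', 'plate', 'I'] (min_width=13, slack=6)
Line 4: ['language', 'robot', 'with'] (min_width=19, slack=0)

Answer: |car dolphin chapter|
|  version happy bus|
|      grass plate I|
|language robot with|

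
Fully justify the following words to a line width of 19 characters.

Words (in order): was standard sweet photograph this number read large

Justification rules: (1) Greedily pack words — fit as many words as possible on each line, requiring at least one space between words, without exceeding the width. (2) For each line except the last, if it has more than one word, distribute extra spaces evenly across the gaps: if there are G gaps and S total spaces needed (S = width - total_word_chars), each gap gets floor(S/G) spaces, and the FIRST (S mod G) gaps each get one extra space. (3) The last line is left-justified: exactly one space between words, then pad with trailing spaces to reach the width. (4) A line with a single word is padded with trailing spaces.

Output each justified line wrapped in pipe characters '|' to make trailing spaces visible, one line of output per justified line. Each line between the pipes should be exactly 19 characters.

Line 1: ['was', 'standard', 'sweet'] (min_width=18, slack=1)
Line 2: ['photograph', 'this'] (min_width=15, slack=4)
Line 3: ['number', 'read', 'large'] (min_width=17, slack=2)

Answer: |was  standard sweet|
|photograph     this|
|number read large  |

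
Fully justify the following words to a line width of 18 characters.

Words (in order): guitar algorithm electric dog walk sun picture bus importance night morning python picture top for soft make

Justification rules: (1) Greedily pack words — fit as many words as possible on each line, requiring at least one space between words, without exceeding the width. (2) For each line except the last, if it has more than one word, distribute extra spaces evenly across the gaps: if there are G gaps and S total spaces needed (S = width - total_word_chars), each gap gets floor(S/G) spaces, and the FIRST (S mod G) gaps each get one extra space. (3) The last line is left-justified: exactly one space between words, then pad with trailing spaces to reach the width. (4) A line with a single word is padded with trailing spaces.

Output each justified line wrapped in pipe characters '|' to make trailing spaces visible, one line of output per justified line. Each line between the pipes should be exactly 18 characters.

Answer: |guitar   algorithm|
|electric  dog walk|
|sun   picture  bus|
|importance   night|
|morning     python|
|picture   top  for|
|soft make         |

Derivation:
Line 1: ['guitar', 'algorithm'] (min_width=16, slack=2)
Line 2: ['electric', 'dog', 'walk'] (min_width=17, slack=1)
Line 3: ['sun', 'picture', 'bus'] (min_width=15, slack=3)
Line 4: ['importance', 'night'] (min_width=16, slack=2)
Line 5: ['morning', 'python'] (min_width=14, slack=4)
Line 6: ['picture', 'top', 'for'] (min_width=15, slack=3)
Line 7: ['soft', 'make'] (min_width=9, slack=9)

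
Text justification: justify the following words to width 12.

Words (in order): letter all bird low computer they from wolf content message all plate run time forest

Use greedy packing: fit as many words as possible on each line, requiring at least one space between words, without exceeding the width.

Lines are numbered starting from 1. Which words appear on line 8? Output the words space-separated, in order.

Answer: time forest

Derivation:
Line 1: ['letter', 'all'] (min_width=10, slack=2)
Line 2: ['bird', 'low'] (min_width=8, slack=4)
Line 3: ['computer'] (min_width=8, slack=4)
Line 4: ['they', 'from'] (min_width=9, slack=3)
Line 5: ['wolf', 'content'] (min_width=12, slack=0)
Line 6: ['message', 'all'] (min_width=11, slack=1)
Line 7: ['plate', 'run'] (min_width=9, slack=3)
Line 8: ['time', 'forest'] (min_width=11, slack=1)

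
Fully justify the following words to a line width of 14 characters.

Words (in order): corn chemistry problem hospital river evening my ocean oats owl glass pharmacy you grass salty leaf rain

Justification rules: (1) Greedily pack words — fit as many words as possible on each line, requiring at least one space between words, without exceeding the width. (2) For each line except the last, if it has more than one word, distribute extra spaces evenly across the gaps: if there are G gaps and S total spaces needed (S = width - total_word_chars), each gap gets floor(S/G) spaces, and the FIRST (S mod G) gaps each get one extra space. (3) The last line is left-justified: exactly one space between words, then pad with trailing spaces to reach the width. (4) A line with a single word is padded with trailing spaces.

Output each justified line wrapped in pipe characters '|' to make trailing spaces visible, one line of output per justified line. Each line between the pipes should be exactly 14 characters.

Answer: |corn chemistry|
|problem       |
|hospital river|
|evening     my|
|ocean oats owl|
|glass pharmacy|
|you      grass|
|salty     leaf|
|rain          |

Derivation:
Line 1: ['corn', 'chemistry'] (min_width=14, slack=0)
Line 2: ['problem'] (min_width=7, slack=7)
Line 3: ['hospital', 'river'] (min_width=14, slack=0)
Line 4: ['evening', 'my'] (min_width=10, slack=4)
Line 5: ['ocean', 'oats', 'owl'] (min_width=14, slack=0)
Line 6: ['glass', 'pharmacy'] (min_width=14, slack=0)
Line 7: ['you', 'grass'] (min_width=9, slack=5)
Line 8: ['salty', 'leaf'] (min_width=10, slack=4)
Line 9: ['rain'] (min_width=4, slack=10)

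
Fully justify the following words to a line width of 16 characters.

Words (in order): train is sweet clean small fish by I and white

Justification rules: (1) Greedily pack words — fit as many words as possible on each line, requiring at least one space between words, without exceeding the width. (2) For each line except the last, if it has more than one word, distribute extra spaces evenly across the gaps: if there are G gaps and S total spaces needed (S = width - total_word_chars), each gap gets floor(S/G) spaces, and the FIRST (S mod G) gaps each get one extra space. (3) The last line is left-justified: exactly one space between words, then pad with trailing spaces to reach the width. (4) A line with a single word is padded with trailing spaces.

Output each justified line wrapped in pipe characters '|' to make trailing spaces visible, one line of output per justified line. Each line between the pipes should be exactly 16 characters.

Answer: |train  is  sweet|
|clean small fish|
|by I and white  |

Derivation:
Line 1: ['train', 'is', 'sweet'] (min_width=14, slack=2)
Line 2: ['clean', 'small', 'fish'] (min_width=16, slack=0)
Line 3: ['by', 'I', 'and', 'white'] (min_width=14, slack=2)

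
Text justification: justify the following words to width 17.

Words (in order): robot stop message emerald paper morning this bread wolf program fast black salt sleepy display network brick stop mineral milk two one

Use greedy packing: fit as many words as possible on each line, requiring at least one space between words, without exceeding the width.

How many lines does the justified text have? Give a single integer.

Line 1: ['robot', 'stop'] (min_width=10, slack=7)
Line 2: ['message', 'emerald'] (min_width=15, slack=2)
Line 3: ['paper', 'morning'] (min_width=13, slack=4)
Line 4: ['this', 'bread', 'wolf'] (min_width=15, slack=2)
Line 5: ['program', 'fast'] (min_width=12, slack=5)
Line 6: ['black', 'salt', 'sleepy'] (min_width=17, slack=0)
Line 7: ['display', 'network'] (min_width=15, slack=2)
Line 8: ['brick', 'stop'] (min_width=10, slack=7)
Line 9: ['mineral', 'milk', 'two'] (min_width=16, slack=1)
Line 10: ['one'] (min_width=3, slack=14)
Total lines: 10

Answer: 10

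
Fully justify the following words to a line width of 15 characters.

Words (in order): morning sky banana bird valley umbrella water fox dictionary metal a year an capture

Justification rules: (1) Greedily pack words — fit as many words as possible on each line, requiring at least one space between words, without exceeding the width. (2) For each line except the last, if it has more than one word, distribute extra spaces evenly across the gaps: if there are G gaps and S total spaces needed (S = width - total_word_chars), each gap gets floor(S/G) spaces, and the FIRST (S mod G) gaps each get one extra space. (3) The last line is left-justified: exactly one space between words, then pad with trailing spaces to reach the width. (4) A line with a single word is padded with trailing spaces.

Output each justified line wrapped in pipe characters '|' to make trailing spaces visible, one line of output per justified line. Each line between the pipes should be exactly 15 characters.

Line 1: ['morning', 'sky'] (min_width=11, slack=4)
Line 2: ['banana', 'bird'] (min_width=11, slack=4)
Line 3: ['valley', 'umbrella'] (min_width=15, slack=0)
Line 4: ['water', 'fox'] (min_width=9, slack=6)
Line 5: ['dictionary'] (min_width=10, slack=5)
Line 6: ['metal', 'a', 'year', 'an'] (min_width=15, slack=0)
Line 7: ['capture'] (min_width=7, slack=8)

Answer: |morning     sky|
|banana     bird|
|valley umbrella|
|water       fox|
|dictionary     |
|metal a year an|
|capture        |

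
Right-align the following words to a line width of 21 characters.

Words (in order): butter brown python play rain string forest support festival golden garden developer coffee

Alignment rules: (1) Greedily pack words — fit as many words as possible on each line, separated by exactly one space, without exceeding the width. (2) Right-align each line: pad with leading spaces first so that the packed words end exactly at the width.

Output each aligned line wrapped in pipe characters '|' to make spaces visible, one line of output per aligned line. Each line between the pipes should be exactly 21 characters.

Line 1: ['butter', 'brown', 'python'] (min_width=19, slack=2)
Line 2: ['play', 'rain', 'string'] (min_width=16, slack=5)
Line 3: ['forest', 'support'] (min_width=14, slack=7)
Line 4: ['festival', 'golden'] (min_width=15, slack=6)
Line 5: ['garden', 'developer'] (min_width=16, slack=5)
Line 6: ['coffee'] (min_width=6, slack=15)

Answer: |  butter brown python|
|     play rain string|
|       forest support|
|      festival golden|
|     garden developer|
|               coffee|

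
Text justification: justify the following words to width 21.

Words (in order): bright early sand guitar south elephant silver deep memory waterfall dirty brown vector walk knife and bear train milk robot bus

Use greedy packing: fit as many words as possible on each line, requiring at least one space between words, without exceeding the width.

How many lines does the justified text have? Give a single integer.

Answer: 7

Derivation:
Line 1: ['bright', 'early', 'sand'] (min_width=17, slack=4)
Line 2: ['guitar', 'south', 'elephant'] (min_width=21, slack=0)
Line 3: ['silver', 'deep', 'memory'] (min_width=18, slack=3)
Line 4: ['waterfall', 'dirty', 'brown'] (min_width=21, slack=0)
Line 5: ['vector', 'walk', 'knife', 'and'] (min_width=21, slack=0)
Line 6: ['bear', 'train', 'milk', 'robot'] (min_width=21, slack=0)
Line 7: ['bus'] (min_width=3, slack=18)
Total lines: 7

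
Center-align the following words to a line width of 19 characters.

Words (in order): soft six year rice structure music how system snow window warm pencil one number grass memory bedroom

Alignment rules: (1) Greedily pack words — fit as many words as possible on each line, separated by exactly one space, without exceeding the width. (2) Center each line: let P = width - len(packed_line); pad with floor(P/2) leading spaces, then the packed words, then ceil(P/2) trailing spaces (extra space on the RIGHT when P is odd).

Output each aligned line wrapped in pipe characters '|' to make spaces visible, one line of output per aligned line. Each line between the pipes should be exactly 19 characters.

Line 1: ['soft', 'six', 'year', 'rice'] (min_width=18, slack=1)
Line 2: ['structure', 'music', 'how'] (min_width=19, slack=0)
Line 3: ['system', 'snow', 'window'] (min_width=18, slack=1)
Line 4: ['warm', 'pencil', 'one'] (min_width=15, slack=4)
Line 5: ['number', 'grass', 'memory'] (min_width=19, slack=0)
Line 6: ['bedroom'] (min_width=7, slack=12)

Answer: |soft six year rice |
|structure music how|
|system snow window |
|  warm pencil one  |
|number grass memory|
|      bedroom      |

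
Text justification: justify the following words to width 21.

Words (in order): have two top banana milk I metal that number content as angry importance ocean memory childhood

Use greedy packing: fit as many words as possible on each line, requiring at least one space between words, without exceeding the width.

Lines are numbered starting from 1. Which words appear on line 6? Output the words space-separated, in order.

Answer: childhood

Derivation:
Line 1: ['have', 'two', 'top', 'banana'] (min_width=19, slack=2)
Line 2: ['milk', 'I', 'metal', 'that'] (min_width=17, slack=4)
Line 3: ['number', 'content', 'as'] (min_width=17, slack=4)
Line 4: ['angry', 'importance'] (min_width=16, slack=5)
Line 5: ['ocean', 'memory'] (min_width=12, slack=9)
Line 6: ['childhood'] (min_width=9, slack=12)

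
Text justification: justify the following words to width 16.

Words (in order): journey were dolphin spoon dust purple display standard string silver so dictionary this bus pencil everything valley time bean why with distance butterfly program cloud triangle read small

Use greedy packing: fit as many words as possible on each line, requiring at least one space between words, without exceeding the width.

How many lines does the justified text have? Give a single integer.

Line 1: ['journey', 'were'] (min_width=12, slack=4)
Line 2: ['dolphin', 'spoon'] (min_width=13, slack=3)
Line 3: ['dust', 'purple'] (min_width=11, slack=5)
Line 4: ['display', 'standard'] (min_width=16, slack=0)
Line 5: ['string', 'silver', 'so'] (min_width=16, slack=0)
Line 6: ['dictionary', 'this'] (min_width=15, slack=1)
Line 7: ['bus', 'pencil'] (min_width=10, slack=6)
Line 8: ['everything'] (min_width=10, slack=6)
Line 9: ['valley', 'time', 'bean'] (min_width=16, slack=0)
Line 10: ['why', 'with'] (min_width=8, slack=8)
Line 11: ['distance'] (min_width=8, slack=8)
Line 12: ['butterfly'] (min_width=9, slack=7)
Line 13: ['program', 'cloud'] (min_width=13, slack=3)
Line 14: ['triangle', 'read'] (min_width=13, slack=3)
Line 15: ['small'] (min_width=5, slack=11)
Total lines: 15

Answer: 15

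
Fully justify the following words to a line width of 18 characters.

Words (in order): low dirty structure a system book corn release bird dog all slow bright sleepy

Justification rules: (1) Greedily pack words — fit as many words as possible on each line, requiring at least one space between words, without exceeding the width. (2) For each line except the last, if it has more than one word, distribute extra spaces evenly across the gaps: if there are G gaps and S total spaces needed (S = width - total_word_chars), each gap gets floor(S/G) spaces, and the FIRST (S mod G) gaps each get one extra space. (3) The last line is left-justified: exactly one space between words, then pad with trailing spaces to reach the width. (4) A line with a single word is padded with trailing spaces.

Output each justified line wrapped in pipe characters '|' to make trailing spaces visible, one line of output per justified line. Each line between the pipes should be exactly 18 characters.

Answer: |low          dirty|
|structure a system|
|book  corn release|
|bird  dog all slow|
|bright sleepy     |

Derivation:
Line 1: ['low', 'dirty'] (min_width=9, slack=9)
Line 2: ['structure', 'a', 'system'] (min_width=18, slack=0)
Line 3: ['book', 'corn', 'release'] (min_width=17, slack=1)
Line 4: ['bird', 'dog', 'all', 'slow'] (min_width=17, slack=1)
Line 5: ['bright', 'sleepy'] (min_width=13, slack=5)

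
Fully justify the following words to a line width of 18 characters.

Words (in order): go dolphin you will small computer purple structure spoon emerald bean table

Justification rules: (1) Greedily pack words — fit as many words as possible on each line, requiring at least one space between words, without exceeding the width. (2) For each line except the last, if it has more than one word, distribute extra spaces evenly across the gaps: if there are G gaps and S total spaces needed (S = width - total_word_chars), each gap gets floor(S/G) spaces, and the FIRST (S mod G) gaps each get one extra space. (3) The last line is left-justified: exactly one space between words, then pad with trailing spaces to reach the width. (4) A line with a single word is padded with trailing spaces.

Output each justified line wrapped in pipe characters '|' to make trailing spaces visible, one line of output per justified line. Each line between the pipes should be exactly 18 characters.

Line 1: ['go', 'dolphin', 'you'] (min_width=14, slack=4)
Line 2: ['will', 'small'] (min_width=10, slack=8)
Line 3: ['computer', 'purple'] (min_width=15, slack=3)
Line 4: ['structure', 'spoon'] (min_width=15, slack=3)
Line 5: ['emerald', 'bean', 'table'] (min_width=18, slack=0)

Answer: |go   dolphin   you|
|will         small|
|computer    purple|
|structure    spoon|
|emerald bean table|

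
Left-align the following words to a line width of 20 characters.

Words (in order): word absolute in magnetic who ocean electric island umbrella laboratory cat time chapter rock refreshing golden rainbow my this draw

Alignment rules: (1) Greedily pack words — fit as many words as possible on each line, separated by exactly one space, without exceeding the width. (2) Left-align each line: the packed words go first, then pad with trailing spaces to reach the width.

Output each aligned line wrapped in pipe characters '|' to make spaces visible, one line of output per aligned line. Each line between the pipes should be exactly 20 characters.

Line 1: ['word', 'absolute', 'in'] (min_width=16, slack=4)
Line 2: ['magnetic', 'who', 'ocean'] (min_width=18, slack=2)
Line 3: ['electric', 'island'] (min_width=15, slack=5)
Line 4: ['umbrella', 'laboratory'] (min_width=19, slack=1)
Line 5: ['cat', 'time', 'chapter'] (min_width=16, slack=4)
Line 6: ['rock', 'refreshing'] (min_width=15, slack=5)
Line 7: ['golden', 'rainbow', 'my'] (min_width=17, slack=3)
Line 8: ['this', 'draw'] (min_width=9, slack=11)

Answer: |word absolute in    |
|magnetic who ocean  |
|electric island     |
|umbrella laboratory |
|cat time chapter    |
|rock refreshing     |
|golden rainbow my   |
|this draw           |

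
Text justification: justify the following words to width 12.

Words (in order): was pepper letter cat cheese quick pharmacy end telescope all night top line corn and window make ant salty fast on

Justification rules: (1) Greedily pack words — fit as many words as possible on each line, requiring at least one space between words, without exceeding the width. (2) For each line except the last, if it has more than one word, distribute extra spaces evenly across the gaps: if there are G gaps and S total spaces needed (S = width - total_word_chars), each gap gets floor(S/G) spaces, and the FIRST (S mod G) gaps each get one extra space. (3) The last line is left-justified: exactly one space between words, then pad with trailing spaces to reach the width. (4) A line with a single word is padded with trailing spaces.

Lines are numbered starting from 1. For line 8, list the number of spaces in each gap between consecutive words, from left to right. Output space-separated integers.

Answer: 5

Derivation:
Line 1: ['was', 'pepper'] (min_width=10, slack=2)
Line 2: ['letter', 'cat'] (min_width=10, slack=2)
Line 3: ['cheese', 'quick'] (min_width=12, slack=0)
Line 4: ['pharmacy', 'end'] (min_width=12, slack=0)
Line 5: ['telescope'] (min_width=9, slack=3)
Line 6: ['all', 'night'] (min_width=9, slack=3)
Line 7: ['top', 'line'] (min_width=8, slack=4)
Line 8: ['corn', 'and'] (min_width=8, slack=4)
Line 9: ['window', 'make'] (min_width=11, slack=1)
Line 10: ['ant', 'salty'] (min_width=9, slack=3)
Line 11: ['fast', 'on'] (min_width=7, slack=5)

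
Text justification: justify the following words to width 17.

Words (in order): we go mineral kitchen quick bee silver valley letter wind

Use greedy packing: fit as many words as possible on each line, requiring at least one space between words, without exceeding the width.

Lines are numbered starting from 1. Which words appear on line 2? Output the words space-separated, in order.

Line 1: ['we', 'go', 'mineral'] (min_width=13, slack=4)
Line 2: ['kitchen', 'quick', 'bee'] (min_width=17, slack=0)
Line 3: ['silver', 'valley'] (min_width=13, slack=4)
Line 4: ['letter', 'wind'] (min_width=11, slack=6)

Answer: kitchen quick bee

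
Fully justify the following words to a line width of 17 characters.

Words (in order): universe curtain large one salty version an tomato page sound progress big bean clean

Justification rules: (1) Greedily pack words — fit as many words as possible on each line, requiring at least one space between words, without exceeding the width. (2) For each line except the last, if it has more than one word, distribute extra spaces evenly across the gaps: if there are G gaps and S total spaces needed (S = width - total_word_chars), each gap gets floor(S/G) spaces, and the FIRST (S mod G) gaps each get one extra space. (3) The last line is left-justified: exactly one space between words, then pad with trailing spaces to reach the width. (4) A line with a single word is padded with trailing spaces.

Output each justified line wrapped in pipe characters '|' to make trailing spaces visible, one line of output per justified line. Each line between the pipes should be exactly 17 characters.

Line 1: ['universe', 'curtain'] (min_width=16, slack=1)
Line 2: ['large', 'one', 'salty'] (min_width=15, slack=2)
Line 3: ['version', 'an', 'tomato'] (min_width=17, slack=0)
Line 4: ['page', 'sound'] (min_width=10, slack=7)
Line 5: ['progress', 'big', 'bean'] (min_width=17, slack=0)
Line 6: ['clean'] (min_width=5, slack=12)

Answer: |universe  curtain|
|large  one  salty|
|version an tomato|
|page        sound|
|progress big bean|
|clean            |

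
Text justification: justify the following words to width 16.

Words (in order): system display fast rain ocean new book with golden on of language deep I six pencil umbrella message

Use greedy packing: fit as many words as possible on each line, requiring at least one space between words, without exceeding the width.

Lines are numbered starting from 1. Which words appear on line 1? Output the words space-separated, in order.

Answer: system display

Derivation:
Line 1: ['system', 'display'] (min_width=14, slack=2)
Line 2: ['fast', 'rain', 'ocean'] (min_width=15, slack=1)
Line 3: ['new', 'book', 'with'] (min_width=13, slack=3)
Line 4: ['golden', 'on', 'of'] (min_width=12, slack=4)
Line 5: ['language', 'deep', 'I'] (min_width=15, slack=1)
Line 6: ['six', 'pencil'] (min_width=10, slack=6)
Line 7: ['umbrella', 'message'] (min_width=16, slack=0)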